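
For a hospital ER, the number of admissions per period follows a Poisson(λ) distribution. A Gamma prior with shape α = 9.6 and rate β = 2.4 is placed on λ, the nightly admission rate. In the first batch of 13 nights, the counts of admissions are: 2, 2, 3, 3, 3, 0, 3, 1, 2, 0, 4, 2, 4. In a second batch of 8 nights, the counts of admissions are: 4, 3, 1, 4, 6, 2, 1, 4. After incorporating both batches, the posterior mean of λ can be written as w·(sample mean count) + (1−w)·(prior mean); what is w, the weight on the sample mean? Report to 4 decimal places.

0.8974

With a Gamma(shape α, rate β) prior, the Poisson likelihood is conjugate: the posterior is Gamma(α + ΣXᵢ, β + n).
Total number of nights: n = 13 + 8 = 21.
Posterior mean = (α₀+S)/(β₀+n) = [n/(β₀+n)]·(S/n) + [β₀/(β₀+n)]·(α₀/β₀), so only n and β₀ enter the weight.
Weight on data w = n/(β₀+n) = 21/(2.4+21) = 21/23.4 = 0.8974.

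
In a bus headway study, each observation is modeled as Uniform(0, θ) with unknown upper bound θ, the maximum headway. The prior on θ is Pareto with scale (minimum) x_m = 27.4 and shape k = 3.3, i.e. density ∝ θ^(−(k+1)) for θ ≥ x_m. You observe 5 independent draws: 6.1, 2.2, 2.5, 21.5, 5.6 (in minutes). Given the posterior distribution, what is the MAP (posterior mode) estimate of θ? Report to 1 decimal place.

A Pareto(scale x_m, shape k) prior on the upper bound θ of Uniform(0, θ) is conjugate: posterior is Pareto(max(x_m, max xᵢ), k + n).
Sample maximum = 21.5; prior scale x_m = 27.4 → posterior scale = max = 27.4.
Posterior shape = 3.3 + 5 = 8.3.
The Pareto density is decreasing on [x_m, ∞), so the mode is x_m = 27.4.

27.4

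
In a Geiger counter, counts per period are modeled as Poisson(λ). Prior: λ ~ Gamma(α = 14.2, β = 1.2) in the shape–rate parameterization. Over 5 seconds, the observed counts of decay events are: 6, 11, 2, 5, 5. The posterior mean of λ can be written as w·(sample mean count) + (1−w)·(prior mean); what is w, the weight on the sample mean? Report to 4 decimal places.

With a Gamma(shape α, rate β) prior, the Poisson likelihood is conjugate: the posterior is Gamma(α + ΣXᵢ, β + n).
Posterior mean = (α₀+S)/(β₀+n) = [n/(β₀+n)]·(S/n) + [β₀/(β₀+n)]·(α₀/β₀), so only n and β₀ enter the weight.
Weight on data w = n/(β₀+n) = 5/(1.2+5) = 5/6.2 = 0.8065.

0.8065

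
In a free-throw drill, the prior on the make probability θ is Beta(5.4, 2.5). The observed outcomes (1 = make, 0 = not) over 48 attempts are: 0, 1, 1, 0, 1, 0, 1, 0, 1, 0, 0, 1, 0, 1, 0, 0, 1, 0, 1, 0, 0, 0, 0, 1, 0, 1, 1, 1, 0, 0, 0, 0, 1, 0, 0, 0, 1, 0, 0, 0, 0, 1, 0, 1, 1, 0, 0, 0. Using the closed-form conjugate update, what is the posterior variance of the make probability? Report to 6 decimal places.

The Beta prior is conjugate to a Binomial/Bernoulli likelihood; the update adds successes to α and failures to β.
Posterior: Beta(α+k, β+n−k) = Beta(5.4+18, 2.5+30) = Beta(23.4, 32.5).
Var = αβ/((α+β)²(α+β+1)) = 23.4·32.5/(55.9²·56.9) = 0.004277.

0.004277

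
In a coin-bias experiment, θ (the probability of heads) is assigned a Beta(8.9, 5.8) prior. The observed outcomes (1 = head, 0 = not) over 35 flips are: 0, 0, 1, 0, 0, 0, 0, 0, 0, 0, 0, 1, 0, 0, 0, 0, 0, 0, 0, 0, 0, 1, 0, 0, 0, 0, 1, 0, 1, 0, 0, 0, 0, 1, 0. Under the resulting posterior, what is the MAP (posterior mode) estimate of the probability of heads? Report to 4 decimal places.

0.2914

The Beta prior is conjugate to a Binomial/Bernoulli likelihood; the update adds successes to α and failures to β.
Posterior: Beta(α+k, β+n−k) = Beta(8.9+6, 5.8+29) = Beta(14.9, 34.8).
Mode of Beta(a,b) for a,b>1 is (a−1)/(a+b−2) = 13.9/47.7 = 0.2914.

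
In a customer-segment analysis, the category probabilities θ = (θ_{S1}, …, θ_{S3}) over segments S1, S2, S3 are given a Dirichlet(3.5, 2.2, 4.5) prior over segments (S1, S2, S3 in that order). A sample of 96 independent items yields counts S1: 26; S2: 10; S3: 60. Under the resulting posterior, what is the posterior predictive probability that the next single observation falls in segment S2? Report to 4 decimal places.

0.1149

The Dirichlet prior is conjugate to the Multinomial likelihood: each posterior αⱼ = prior αⱼ + observed count nⱼ.
Posterior concentration: (29.5, 12.2, 64.5), total = 106.2.
P(next = S2 | data) = α_{S2}/Σα = 0.1149.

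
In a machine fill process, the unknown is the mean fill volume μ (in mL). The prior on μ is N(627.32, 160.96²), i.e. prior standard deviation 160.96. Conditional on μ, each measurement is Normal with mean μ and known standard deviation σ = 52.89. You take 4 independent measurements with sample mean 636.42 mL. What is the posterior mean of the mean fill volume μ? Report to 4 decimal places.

636.1808

For Normal data with known variance σ², a Normal(μ₀, σ₀²) prior on μ is conjugate. Posterior precision = 1/σ₀² + n/σ²; posterior mean is the precision-weighted average of μ₀ and x̄.
n·x̄ = 4·636.42 = 2545.68.
σ₀² = 160.96² = 25908.1216, σ² = 52.89² = 2797.3521; σ² + n·σ₀² = 2797.3521 + 4·25908.1216 = 106429.8385.
Posterior mean = (μ₀/σ₀² + n·x̄/σ²)/(1/σ₀² + n/σ²) = (σ²·μ₀ + σ₀²·n·x̄)/(σ² + n·σ₀²) = (2797.3521·627.32 + 25908.1216·2545.68)/106429.8385 = 67708621.91406/106429.8385 = 636.1808.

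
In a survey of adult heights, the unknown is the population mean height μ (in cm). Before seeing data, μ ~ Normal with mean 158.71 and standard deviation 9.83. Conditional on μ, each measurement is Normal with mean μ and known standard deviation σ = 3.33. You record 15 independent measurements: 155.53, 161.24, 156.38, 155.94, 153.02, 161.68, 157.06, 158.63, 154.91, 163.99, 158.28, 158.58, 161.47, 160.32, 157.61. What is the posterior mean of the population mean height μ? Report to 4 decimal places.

For Normal data with known variance σ², a Normal(μ₀, σ₀²) prior on μ is conjugate. Posterior precision = 1/σ₀² + n/σ²; posterior mean is the precision-weighted average of μ₀ and x̄.
Σxᵢ = 155.53 + 161.24 + 156.38 + 155.94 + 153.02 + 161.68 + 157.06 + 158.63 + 154.91 + 163.99 + 158.28 + 158.58 + 161.47 + 160.32 + 157.61 = 2374.64, so n·x̄ = 2374.64.
σ₀² = 9.83² = 96.6289, σ² = 3.33² = 11.0889; σ² + n·σ₀² = 11.0889 + 15·96.6289 = 1460.5224.
Posterior mean = (μ₀/σ₀² + n·x̄/σ²)/(1/σ₀² + n/σ²) = (σ²·μ₀ + σ₀²·n·x̄)/(σ² + n·σ₀²) = (11.0889·158.71 + 96.6289·2374.64)/1460.5224 = 231218.770415/1460.5224 = 158.3124.

158.3124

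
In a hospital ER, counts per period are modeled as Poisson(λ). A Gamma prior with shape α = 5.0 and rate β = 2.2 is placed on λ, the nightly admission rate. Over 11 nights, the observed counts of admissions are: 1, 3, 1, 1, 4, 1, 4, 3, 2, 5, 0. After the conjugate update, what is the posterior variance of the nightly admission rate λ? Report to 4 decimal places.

With a Gamma(shape α, rate β) prior, the Poisson likelihood is conjugate: the posterior is Gamma(α + ΣXᵢ, β + n).
Sum of counts S = 25 over n = 11 nights.
Posterior: Gamma(α+S, β+n) = Gamma(5.0+25, 2.2+11) = Gamma(30.0, 13.2).
Var = α/β² = 30.0/13.2² = 0.1722.

0.1722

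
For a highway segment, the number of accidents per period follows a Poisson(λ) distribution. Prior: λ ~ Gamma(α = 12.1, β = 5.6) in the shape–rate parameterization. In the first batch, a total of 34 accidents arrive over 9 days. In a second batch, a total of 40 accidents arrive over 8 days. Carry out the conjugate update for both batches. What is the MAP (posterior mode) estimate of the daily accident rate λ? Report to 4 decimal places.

3.7655

With a Gamma(shape α, rate β) prior, the Poisson likelihood is conjugate: the posterior is Gamma(α + ΣXᵢ, β + n).
After batch 1: Gamma(α+S, β+n) = Gamma(12.1+34, 5.6+9) = Gamma(46.1, 14.6).
After batch 2: Gamma(α+S, β+n) = Gamma(46.1+40, 14.6+8) = Gamma(86.1, 22.6).
Mode of Gamma(α,β) for α≥1 is (α−1)/β = 85.1/22.6 = 3.7655.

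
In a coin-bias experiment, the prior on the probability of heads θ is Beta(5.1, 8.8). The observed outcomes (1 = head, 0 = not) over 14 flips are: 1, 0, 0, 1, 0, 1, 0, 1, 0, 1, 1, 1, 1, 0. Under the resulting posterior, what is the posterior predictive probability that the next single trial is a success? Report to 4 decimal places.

0.4695

The Beta prior is conjugate to a Binomial/Bernoulli likelihood; the update adds successes to α and failures to β.
Posterior: Beta(α+k, β+n−k) = Beta(5.1+8, 8.8+6) = Beta(13.1, 14.8).
For a single future Bernoulli trial, P(success | data) = α/(α+β) = 0.4695.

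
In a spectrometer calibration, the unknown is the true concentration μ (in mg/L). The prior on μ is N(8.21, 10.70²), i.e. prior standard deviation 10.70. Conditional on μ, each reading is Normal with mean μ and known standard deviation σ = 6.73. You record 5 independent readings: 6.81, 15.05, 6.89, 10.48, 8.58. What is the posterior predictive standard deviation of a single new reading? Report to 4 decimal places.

For Normal data with known variance σ², a Normal(μ₀, σ₀²) prior on μ is conjugate. Posterior precision = 1/σ₀² + n/σ²; posterior mean is the precision-weighted average of μ₀ and x̄.
σ₀² = 10.70² = 114.49, σ² = 6.73² = 45.2929; σ² + n·σ₀² = 45.2929 + 5·114.49 = 617.7429.
Posterior precision = 1/σ₀² + n/σ² = 1/114.49 + 5/45.2929 = (σ² + n·σ₀²)/(σ₀²σ²) = 617.7429/(114.49·45.2929); posterior variance σₙ² = σ₀²σ²/(σ² + n·σ₀²) = 114.49·45.2929/617.7429 = 8.394405.
Predictive variance for one new observation = σₙ² + σ² = 114.49·45.2929/617.7429 + 45.2929 = σ²·(σ₀² + 617.7429)/617.7429 = 45.2929·732.2329/617.7429 = 53.687305; SD = √(45.2929·732.2329/617.7429) = 7.3272.

7.3272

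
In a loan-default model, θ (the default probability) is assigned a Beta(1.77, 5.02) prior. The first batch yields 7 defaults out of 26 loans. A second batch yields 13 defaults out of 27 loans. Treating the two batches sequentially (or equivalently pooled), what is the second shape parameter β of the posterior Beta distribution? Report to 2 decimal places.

The Beta prior is conjugate to a Binomial/Bernoulli likelihood; the update adds successes to α and failures to β.
After batch 1: Beta(1.77+7, 5.02+19) = Beta(8.77, 24.02).
After batch 2: Beta(8.77+13, 24.02+14) = Beta(21.77, 38.02).
Posterior β = 38.02.

38.02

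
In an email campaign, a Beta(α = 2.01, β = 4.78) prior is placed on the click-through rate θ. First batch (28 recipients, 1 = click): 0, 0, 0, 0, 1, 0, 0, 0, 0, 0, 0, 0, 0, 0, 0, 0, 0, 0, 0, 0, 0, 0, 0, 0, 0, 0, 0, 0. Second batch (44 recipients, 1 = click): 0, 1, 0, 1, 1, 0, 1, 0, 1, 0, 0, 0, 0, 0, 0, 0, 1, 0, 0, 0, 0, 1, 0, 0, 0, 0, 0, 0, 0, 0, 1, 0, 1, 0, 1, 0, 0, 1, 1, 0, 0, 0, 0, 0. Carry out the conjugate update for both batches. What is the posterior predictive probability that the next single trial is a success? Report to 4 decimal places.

The Beta prior is conjugate to a Binomial/Bernoulli likelihood; the update adds successes to α and failures to β.
After batch 1: Beta(2.01+1, 4.78+27) = Beta(3.01, 31.78).
After batch 2: Beta(3.01+12, 31.78+32) = Beta(15.01, 63.78).
For a single future Bernoulli trial, P(success | data) = α/(α+β) = 0.1905.

0.1905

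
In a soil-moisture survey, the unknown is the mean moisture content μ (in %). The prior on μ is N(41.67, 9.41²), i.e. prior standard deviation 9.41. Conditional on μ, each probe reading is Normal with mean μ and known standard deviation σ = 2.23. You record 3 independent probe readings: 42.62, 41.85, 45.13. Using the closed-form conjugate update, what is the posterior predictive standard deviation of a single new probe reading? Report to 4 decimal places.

For Normal data with known variance σ², a Normal(μ₀, σ₀²) prior on μ is conjugate. Posterior precision = 1/σ₀² + n/σ²; posterior mean is the precision-weighted average of μ₀ and x̄.
σ₀² = 9.41² = 88.5481, σ² = 2.23² = 4.9729; σ² + n·σ₀² = 4.9729 + 3·88.5481 = 270.6172.
Posterior precision = 1/σ₀² + n/σ² = 1/88.5481 + 3/4.9729 = (σ² + n·σ₀²)/(σ₀²σ²) = 270.6172/(88.5481·4.9729); posterior variance σₙ² = σ₀²σ²/(σ² + n·σ₀²) = 88.5481·4.9729/270.6172 = 1.627172.
Predictive variance for one new observation = σₙ² + σ² = 88.5481·4.9729/270.6172 + 4.9729 = σ²·(σ₀² + 270.6172)/270.6172 = 4.9729·359.1653/270.6172 = 6.600072; SD = √(4.9729·359.1653/270.6172) = 2.5691.

2.5691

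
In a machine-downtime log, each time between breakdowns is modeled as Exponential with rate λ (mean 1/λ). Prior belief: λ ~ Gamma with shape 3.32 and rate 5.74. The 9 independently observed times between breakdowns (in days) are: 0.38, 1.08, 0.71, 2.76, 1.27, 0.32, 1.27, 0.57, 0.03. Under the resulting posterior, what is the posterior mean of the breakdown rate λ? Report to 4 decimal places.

0.8719

With a Gamma(shape α, rate β) prior on the exponential rate λ, the posterior after n observations with total T = Σxᵢ is Gamma(α+n, β+T).
Sum of observations T = 8.39 days; n = 9.
Posterior: Gamma(3.32+9, 5.74+8.39) = Gamma(12.32, 14.13).
Posterior mean of λ = α/β = 12.32/14.13 = 0.8719.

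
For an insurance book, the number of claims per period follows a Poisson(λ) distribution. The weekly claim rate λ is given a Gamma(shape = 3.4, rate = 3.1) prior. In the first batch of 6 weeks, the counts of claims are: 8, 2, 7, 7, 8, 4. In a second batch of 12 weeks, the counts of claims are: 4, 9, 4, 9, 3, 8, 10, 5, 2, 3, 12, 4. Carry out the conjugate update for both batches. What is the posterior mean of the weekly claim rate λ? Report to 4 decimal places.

With a Gamma(shape α, rate β) prior, the Poisson likelihood is conjugate: the posterior is Gamma(α + ΣXᵢ, β + n).
Batch 1: sum of counts S = 36 over n = 6 weeks.
After batch 1: Gamma(α+S, β+n) = Gamma(3.4+36, 3.1+6) = Gamma(39.4, 9.1).
Batch 2: sum of counts S = 73 over n = 12 weeks.
After batch 2: Gamma(α+S, β+n) = Gamma(39.4+73, 9.1+12) = Gamma(112.4, 21.1).
Posterior mean = α/β = 112.4/21.1 = 5.3270.

5.3270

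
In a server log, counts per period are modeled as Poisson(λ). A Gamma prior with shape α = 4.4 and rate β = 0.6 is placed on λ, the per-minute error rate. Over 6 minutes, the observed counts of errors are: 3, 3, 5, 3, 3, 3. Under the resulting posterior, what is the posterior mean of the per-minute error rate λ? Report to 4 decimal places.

3.6970

With a Gamma(shape α, rate β) prior, the Poisson likelihood is conjugate: the posterior is Gamma(α + ΣXᵢ, β + n).
Sum of counts S = 20 over n = 6 minutes.
Posterior: Gamma(α+S, β+n) = Gamma(4.4+20, 0.6+6) = Gamma(24.4, 6.6).
Posterior mean = α/β = 24.4/6.6 = 3.6970.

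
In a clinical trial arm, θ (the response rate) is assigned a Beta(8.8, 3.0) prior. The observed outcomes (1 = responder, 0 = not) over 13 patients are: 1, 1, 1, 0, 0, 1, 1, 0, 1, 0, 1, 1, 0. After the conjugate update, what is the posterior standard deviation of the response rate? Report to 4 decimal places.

0.0920

The Beta prior is conjugate to a Binomial/Bernoulli likelihood; the update adds successes to α and failures to β.
Posterior: Beta(α+k, β+n−k) = Beta(8.8+8, 3.0+5) = Beta(16.8, 8.0).
Var = αβ/((α+β)²(α+β+1)) = 16.8·8.0/(24.8²·25.8) = 0.00846986; SD = √0.00846986 = 0.0920.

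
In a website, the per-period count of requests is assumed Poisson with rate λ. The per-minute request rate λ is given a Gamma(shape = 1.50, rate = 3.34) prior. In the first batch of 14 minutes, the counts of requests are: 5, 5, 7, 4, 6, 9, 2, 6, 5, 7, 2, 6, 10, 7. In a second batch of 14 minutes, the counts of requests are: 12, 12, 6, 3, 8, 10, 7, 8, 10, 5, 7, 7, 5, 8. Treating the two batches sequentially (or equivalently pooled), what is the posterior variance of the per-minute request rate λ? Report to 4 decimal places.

0.1940

With a Gamma(shape α, rate β) prior, the Poisson likelihood is conjugate: the posterior is Gamma(α + ΣXᵢ, β + n).
Batch 1: sum of counts S = 81 over n = 14 minutes.
After batch 1: Gamma(α+S, β+n) = Gamma(1.50+81, 3.34+14) = Gamma(82.50, 17.34).
Batch 2: sum of counts S = 108 over n = 14 minutes.
After batch 2: Gamma(α+S, β+n) = Gamma(82.50+108, 17.34+14) = Gamma(190.50, 31.34).
Var = α/β² = 190.50/31.34² = 0.1940.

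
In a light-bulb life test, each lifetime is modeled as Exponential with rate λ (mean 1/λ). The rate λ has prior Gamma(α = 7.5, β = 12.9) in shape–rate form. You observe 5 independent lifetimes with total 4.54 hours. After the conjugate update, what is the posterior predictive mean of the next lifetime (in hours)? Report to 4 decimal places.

1.5165

With a Gamma(shape α, rate β) prior on the exponential rate λ, the posterior after n observations with total T = Σxᵢ is Gamma(α+n, β+T).
Posterior: Gamma(7.5+5, 12.9+4.54) = Gamma(12.5, 17.44).
The predictive distribution for the next observation is Lomax; its mean is β/(α−1) = 17.44/11.5 = 1.5165.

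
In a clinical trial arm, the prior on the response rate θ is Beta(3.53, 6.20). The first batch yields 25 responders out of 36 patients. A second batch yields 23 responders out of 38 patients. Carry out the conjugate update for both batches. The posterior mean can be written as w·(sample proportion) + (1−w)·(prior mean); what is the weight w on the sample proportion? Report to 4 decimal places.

0.8838

The Beta prior is conjugate to a Binomial/Bernoulli likelihood; the update adds successes to α and failures to β.
Total number of patients: n = 36 + 38 = 74.
Posterior mean = (α₀+k)/(α₀+β₀+n) = [n/(α₀+β₀+n)]·(k/n) + [(α₀+β₀)/(α₀+β₀+n)]·α₀/(α₀+β₀), so only n and the prior enter the weight.
The weight on the data is w = n/(α₀+β₀+n) = 74/(3.53+6.20+74) = 74/83.73 = 0.8838.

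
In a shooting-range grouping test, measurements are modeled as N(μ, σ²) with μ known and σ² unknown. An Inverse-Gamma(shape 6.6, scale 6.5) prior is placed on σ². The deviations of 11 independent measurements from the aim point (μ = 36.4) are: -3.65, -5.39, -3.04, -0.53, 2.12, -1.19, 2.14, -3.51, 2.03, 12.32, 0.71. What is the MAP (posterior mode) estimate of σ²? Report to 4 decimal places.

With known mean μ and an Inverse-Gamma(α, β) prior on σ², the Normal likelihood is conjugate: posterior is Inv-Gamma(α + n/2, β + Σ(xᵢ−μ)²/2).
Σ(xᵢ−μ)² = (-3.65)² + (-5.39)² + (-3.04)² + (-0.53)² + (2.12)² + (-1.19)² + (2.14)² + (-3.51)² + (2.03)² + (12.32)² + (0.71)² = 231.1147.
Posterior: Inv-Gamma(6.6 + 11/2, 6.5 + 231.1147/2) = Inv-Gamma(12.10, 122.05735).
Mode = β/(α+1) = 122.05735/13.10 = 9.3174.

9.3174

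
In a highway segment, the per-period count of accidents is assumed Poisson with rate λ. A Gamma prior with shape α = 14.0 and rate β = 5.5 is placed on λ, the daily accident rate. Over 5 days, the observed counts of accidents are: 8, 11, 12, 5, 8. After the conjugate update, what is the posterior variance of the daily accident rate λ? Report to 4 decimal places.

With a Gamma(shape α, rate β) prior, the Poisson likelihood is conjugate: the posterior is Gamma(α + ΣXᵢ, β + n).
Sum of counts S = 44 over n = 5 days.
Posterior: Gamma(α+S, β+n) = Gamma(14.0+44, 5.5+5) = Gamma(58.0, 10.5).
Var = α/β² = 58.0/10.5² = 0.5261.

0.5261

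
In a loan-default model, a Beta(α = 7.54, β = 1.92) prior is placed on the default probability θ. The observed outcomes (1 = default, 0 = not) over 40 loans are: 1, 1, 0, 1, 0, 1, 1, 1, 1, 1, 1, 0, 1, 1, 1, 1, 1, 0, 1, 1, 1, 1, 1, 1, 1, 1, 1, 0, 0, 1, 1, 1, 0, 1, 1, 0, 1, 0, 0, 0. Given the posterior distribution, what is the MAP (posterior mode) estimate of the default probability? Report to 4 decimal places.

The Beta prior is conjugate to a Binomial/Bernoulli likelihood; the update adds successes to α and failures to β.
Posterior: Beta(α+k, β+n−k) = Beta(7.54+29, 1.92+11) = Beta(36.54, 12.92).
Mode of Beta(a,b) for a,b>1 is (a−1)/(a+b−2) = 35.54/47.46 = 0.7488.

0.7488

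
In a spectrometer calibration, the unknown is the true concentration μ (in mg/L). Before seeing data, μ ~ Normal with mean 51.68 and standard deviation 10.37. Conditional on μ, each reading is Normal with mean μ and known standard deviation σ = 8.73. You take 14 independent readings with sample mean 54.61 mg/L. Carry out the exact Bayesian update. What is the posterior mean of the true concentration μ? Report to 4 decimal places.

54.4688

For Normal data with known variance σ², a Normal(μ₀, σ₀²) prior on μ is conjugate. Posterior precision = 1/σ₀² + n/σ²; posterior mean is the precision-weighted average of μ₀ and x̄.
n·x̄ = 14·54.61 = 764.54.
σ₀² = 10.37² = 107.5369, σ² = 8.73² = 76.2129; σ² + n·σ₀² = 76.2129 + 14·107.5369 = 1581.7295.
Posterior mean = (μ₀/σ₀² + n·x̄/σ²)/(1/σ₀² + n/σ²) = (σ²·μ₀ + σ₀²·n·x̄)/(σ² + n·σ₀²) = (76.2129·51.68 + 107.5369·764.54)/1581.7295 = 86154.944198/1581.7295 = 54.4688.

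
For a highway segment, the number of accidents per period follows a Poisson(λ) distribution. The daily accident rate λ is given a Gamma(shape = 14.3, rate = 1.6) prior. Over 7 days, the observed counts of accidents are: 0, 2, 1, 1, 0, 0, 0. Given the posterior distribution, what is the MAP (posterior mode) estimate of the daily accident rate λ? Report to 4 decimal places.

2.0116

With a Gamma(shape α, rate β) prior, the Poisson likelihood is conjugate: the posterior is Gamma(α + ΣXᵢ, β + n).
Sum of counts S = 4 over n = 7 days.
Posterior: Gamma(α+S, β+n) = Gamma(14.3+4, 1.6+7) = Gamma(18.3, 8.6).
Mode of Gamma(α,β) for α≥1 is (α−1)/β = 17.3/8.6 = 2.0116.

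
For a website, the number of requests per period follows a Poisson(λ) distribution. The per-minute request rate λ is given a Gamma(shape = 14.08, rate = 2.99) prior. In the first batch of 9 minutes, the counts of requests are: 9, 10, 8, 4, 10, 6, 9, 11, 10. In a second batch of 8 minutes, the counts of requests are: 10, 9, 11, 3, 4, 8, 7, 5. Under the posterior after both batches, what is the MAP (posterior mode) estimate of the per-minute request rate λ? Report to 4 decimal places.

With a Gamma(shape α, rate β) prior, the Poisson likelihood is conjugate: the posterior is Gamma(α + ΣXᵢ, β + n).
Batch 1: sum of counts S = 77 over n = 9 minutes.
After batch 1: Gamma(α+S, β+n) = Gamma(14.08+77, 2.99+9) = Gamma(91.08, 11.99).
Batch 2: sum of counts S = 57 over n = 8 minutes.
After batch 2: Gamma(α+S, β+n) = Gamma(91.08+57, 11.99+8) = Gamma(148.08, 19.99).
Mode of Gamma(α,β) for α≥1 is (α−1)/β = 147.08/19.99 = 7.3577.

7.3577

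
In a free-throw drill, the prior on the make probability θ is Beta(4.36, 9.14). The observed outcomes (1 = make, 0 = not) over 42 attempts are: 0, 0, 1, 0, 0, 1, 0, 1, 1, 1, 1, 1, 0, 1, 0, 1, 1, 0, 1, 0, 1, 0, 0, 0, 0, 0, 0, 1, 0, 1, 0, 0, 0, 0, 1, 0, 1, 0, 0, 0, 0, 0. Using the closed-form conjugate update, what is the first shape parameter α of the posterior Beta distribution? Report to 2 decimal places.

20.36

The Beta prior is conjugate to a Binomial/Bernoulli likelihood; the update adds successes to α and failures to β.
Posterior: Beta(α+k, β+n−k) = Beta(4.36+16, 9.14+26) = Beta(20.36, 35.14).
Posterior α = 20.36.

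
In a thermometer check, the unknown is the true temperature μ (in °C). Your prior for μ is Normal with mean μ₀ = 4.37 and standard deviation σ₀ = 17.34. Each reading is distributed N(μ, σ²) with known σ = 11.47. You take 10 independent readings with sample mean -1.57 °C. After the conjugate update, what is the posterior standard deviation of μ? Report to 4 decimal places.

3.5503

For Normal data with known variance σ², a Normal(μ₀, σ₀²) prior on μ is conjugate. Posterior precision = 1/σ₀² + n/σ²; posterior mean is the precision-weighted average of μ₀ and x̄.
σ₀² = 17.34² = 300.6756, σ² = 11.47² = 131.5609; σ² + n·σ₀² = 131.5609 + 10·300.6756 = 3138.3169.
Posterior precision = 1/σ₀² + n/σ² = 1/300.6756 + 10/131.5609 = (σ² + n·σ₀²)/(σ₀²σ²) = 3138.3169/(300.6756·131.5609); posterior variance σₙ² = σ₀²σ²/(σ² + n·σ₀²) = 300.6756·131.5609/3138.3169 = 12.604576.
Posterior SD = √σₙ² = √(300.6756·131.5609/3138.3169) = 3.5503.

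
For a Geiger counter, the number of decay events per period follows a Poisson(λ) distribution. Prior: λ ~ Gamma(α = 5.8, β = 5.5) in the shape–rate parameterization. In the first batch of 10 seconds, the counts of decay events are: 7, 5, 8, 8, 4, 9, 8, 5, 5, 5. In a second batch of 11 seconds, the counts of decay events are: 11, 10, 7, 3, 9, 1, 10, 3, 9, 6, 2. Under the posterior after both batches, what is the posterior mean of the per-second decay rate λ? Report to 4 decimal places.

5.3132

With a Gamma(shape α, rate β) prior, the Poisson likelihood is conjugate: the posterior is Gamma(α + ΣXᵢ, β + n).
Batch 1: sum of counts S = 64 over n = 10 seconds.
After batch 1: Gamma(α+S, β+n) = Gamma(5.8+64, 5.5+10) = Gamma(69.8, 15.5).
Batch 2: sum of counts S = 71 over n = 11 seconds.
After batch 2: Gamma(α+S, β+n) = Gamma(69.8+71, 15.5+11) = Gamma(140.8, 26.5).
Posterior mean = α/β = 140.8/26.5 = 5.3132.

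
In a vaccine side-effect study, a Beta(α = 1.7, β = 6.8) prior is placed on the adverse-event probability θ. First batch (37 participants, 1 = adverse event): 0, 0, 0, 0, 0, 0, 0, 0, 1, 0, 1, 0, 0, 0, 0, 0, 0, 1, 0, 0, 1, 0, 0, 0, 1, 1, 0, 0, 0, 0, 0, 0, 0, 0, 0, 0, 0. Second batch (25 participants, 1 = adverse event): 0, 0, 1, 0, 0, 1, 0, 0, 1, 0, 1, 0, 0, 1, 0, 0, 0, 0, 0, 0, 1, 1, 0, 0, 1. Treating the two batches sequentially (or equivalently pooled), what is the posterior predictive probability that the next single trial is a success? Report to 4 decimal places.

The Beta prior is conjugate to a Binomial/Bernoulli likelihood; the update adds successes to α and failures to β.
After batch 1: Beta(1.7+6, 6.8+31) = Beta(7.7, 37.8).
After batch 2: Beta(7.7+8, 37.8+17) = Beta(15.7, 54.8).
For a single future Bernoulli trial, P(success | data) = α/(α+β) = 0.2227.

0.2227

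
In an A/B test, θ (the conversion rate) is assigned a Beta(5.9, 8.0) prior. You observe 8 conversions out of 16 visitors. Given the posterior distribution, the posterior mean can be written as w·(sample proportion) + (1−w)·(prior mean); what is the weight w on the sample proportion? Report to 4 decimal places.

The Beta prior is conjugate to a Binomial/Bernoulli likelihood; the update adds successes to α and failures to β.
Posterior mean = (α₀+k)/(α₀+β₀+n) = [n/(α₀+β₀+n)]·(k/n) + [(α₀+β₀)/(α₀+β₀+n)]·α₀/(α₀+β₀), so only n and the prior enter the weight.
The weight on the data is w = n/(α₀+β₀+n) = 16/(5.9+8.0+16) = 16/29.9 = 0.5351.

0.5351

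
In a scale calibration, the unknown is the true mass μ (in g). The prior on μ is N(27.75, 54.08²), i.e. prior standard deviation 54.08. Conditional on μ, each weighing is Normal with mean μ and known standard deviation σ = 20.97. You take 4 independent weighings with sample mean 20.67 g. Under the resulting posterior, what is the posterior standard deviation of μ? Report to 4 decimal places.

10.2933

For Normal data with known variance σ², a Normal(μ₀, σ₀²) prior on μ is conjugate. Posterior precision = 1/σ₀² + n/σ²; posterior mean is the precision-weighted average of μ₀ and x̄.
σ₀² = 54.08² = 2924.6464, σ² = 20.97² = 439.7409; σ² + n·σ₀² = 439.7409 + 4·2924.6464 = 12138.3265.
Posterior precision = 1/σ₀² + n/σ² = 1/2924.6464 + 4/439.7409 = (σ² + n·σ₀²)/(σ₀²σ²) = 12138.3265/(2924.6464·439.7409); posterior variance σₙ² = σ₀²σ²/(σ² + n·σ₀²) = 2924.6464·439.7409/12138.3265 = 105.952550.
Posterior SD = √σₙ² = √(2924.6464·439.7409/12138.3265) = 10.2933.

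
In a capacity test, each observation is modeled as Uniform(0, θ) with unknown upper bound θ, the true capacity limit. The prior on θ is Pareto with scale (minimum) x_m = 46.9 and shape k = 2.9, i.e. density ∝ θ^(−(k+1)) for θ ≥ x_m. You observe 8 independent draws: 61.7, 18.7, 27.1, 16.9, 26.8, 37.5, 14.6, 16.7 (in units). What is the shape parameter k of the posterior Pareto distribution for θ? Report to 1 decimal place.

A Pareto(scale x_m, shape k) prior on the upper bound θ of Uniform(0, θ) is conjugate: posterior is Pareto(max(x_m, max xᵢ), k + n).
Sample maximum = 61.7; prior scale x_m = 46.9 → posterior scale = max = 61.7.
Posterior shape = 2.9 + 8 = 10.9.
Posterior shape k = 10.9.

10.9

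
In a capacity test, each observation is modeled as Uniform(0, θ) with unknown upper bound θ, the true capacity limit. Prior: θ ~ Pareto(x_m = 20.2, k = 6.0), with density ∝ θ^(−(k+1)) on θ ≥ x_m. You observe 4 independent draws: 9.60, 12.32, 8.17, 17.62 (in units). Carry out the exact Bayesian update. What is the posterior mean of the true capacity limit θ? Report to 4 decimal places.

A Pareto(scale x_m, shape k) prior on the upper bound θ of Uniform(0, θ) is conjugate: posterior is Pareto(max(x_m, max xᵢ), k + n).
Sample maximum = 17.62; prior scale x_m = 20.2 → posterior scale = max = 20.20.
Posterior shape = 6.0 + 4 = 10.0.
E[θ|data] = k·x_m/(k−1) = 10.0·20.20/9.0 = 22.4444.

22.4444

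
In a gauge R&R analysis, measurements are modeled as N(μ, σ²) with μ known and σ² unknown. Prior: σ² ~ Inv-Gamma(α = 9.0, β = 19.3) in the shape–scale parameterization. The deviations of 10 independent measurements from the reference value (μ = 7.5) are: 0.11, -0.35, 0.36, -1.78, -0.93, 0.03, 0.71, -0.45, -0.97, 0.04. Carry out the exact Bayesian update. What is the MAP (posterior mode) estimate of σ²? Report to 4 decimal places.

1.4849

With known mean μ and an Inverse-Gamma(α, β) prior on σ², the Normal likelihood is conjugate: posterior is Inv-Gamma(α + n/2, β + Σ(xᵢ−μ)²/2).
Σ(xᵢ−μ)² = (0.11)² + (-0.35)² + (0.36)² + (-1.78)² + (-0.93)² + (0.03)² + (0.71)² + (-0.45)² + (-0.97)² + (0.04)² = 5.9475.
Posterior: Inv-Gamma(9.0 + 10/2, 19.3 + 5.9475/2) = Inv-Gamma(14.00, 22.27375).
Mode = β/(α+1) = 22.27375/15.00 = 1.4849.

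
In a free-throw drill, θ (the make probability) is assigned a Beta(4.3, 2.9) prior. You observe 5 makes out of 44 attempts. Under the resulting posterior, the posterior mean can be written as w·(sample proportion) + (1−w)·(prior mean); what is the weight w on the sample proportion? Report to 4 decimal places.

The Beta prior is conjugate to a Binomial/Bernoulli likelihood; the update adds successes to α and failures to β.
Posterior mean = (α₀+k)/(α₀+β₀+n) = [n/(α₀+β₀+n)]·(k/n) + [(α₀+β₀)/(α₀+β₀+n)]·α₀/(α₀+β₀), so only n and the prior enter the weight.
The weight on the data is w = n/(α₀+β₀+n) = 44/(4.3+2.9+44) = 44/51.2 = 0.8594.

0.8594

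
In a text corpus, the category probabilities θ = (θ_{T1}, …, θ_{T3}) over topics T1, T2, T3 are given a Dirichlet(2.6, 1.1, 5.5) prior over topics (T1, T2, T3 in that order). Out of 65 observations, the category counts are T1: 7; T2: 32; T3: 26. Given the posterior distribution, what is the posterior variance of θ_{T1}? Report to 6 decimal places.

The Dirichlet prior is conjugate to the Multinomial likelihood: each posterior αⱼ = prior αⱼ + observed count nⱼ.
Posterior concentration: (9.6, 33.1, 31.5), total = 74.2.
Var[θ_j] = α_j(Σα−α_j)/((Σα)²(Σα+1)) = 9.6·64.6/(74.2²·75.2) = 0.001498.

0.001498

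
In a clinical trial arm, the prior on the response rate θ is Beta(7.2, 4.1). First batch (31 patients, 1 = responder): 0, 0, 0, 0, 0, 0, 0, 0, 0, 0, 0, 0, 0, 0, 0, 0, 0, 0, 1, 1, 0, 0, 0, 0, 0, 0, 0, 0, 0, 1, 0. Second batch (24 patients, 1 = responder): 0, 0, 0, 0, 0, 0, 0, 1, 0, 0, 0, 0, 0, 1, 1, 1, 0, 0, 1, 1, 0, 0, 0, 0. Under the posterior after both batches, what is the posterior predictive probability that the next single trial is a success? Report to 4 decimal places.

The Beta prior is conjugate to a Binomial/Bernoulli likelihood; the update adds successes to α and failures to β.
After batch 1: Beta(7.2+3, 4.1+28) = Beta(10.2, 32.1).
After batch 2: Beta(10.2+6, 32.1+18) = Beta(16.2, 50.1).
For a single future Bernoulli trial, P(success | data) = α/(α+β) = 0.2443.

0.2443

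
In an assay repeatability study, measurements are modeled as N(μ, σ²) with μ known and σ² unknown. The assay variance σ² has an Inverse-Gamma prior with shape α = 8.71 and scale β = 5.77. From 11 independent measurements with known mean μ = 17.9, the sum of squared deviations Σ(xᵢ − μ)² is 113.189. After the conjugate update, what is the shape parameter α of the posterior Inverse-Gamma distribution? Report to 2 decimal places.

With known mean μ and an Inverse-Gamma(α, β) prior on σ², the Normal likelihood is conjugate: posterior is Inv-Gamma(α + n/2, β + Σ(xᵢ−μ)²/2).
Posterior: Inv-Gamma(8.71 + 11/2, 5.77 + 113.189/2) = Inv-Gamma(14.21, 62.3645).
Posterior α = 14.21.

14.21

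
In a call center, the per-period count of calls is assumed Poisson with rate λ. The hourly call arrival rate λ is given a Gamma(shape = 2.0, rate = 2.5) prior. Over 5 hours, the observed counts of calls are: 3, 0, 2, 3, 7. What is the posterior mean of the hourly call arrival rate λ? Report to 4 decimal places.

2.2667

With a Gamma(shape α, rate β) prior, the Poisson likelihood is conjugate: the posterior is Gamma(α + ΣXᵢ, β + n).
Sum of counts S = 15 over n = 5 hours.
Posterior: Gamma(α+S, β+n) = Gamma(2.0+15, 2.5+5) = Gamma(17.0, 7.5).
Posterior mean = α/β = 17.0/7.5 = 2.2667.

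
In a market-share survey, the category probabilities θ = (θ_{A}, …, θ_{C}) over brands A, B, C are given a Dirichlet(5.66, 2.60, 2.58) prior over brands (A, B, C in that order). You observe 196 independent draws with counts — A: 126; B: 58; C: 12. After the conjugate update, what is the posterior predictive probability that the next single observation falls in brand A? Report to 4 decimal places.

The Dirichlet prior is conjugate to the Multinomial likelihood: each posterior αⱼ = prior αⱼ + observed count nⱼ.
Posterior concentration: (131.66, 60.60, 14.58), total = 206.84.
P(next = A | data) = α_{A}/Σα = 0.6365.

0.6365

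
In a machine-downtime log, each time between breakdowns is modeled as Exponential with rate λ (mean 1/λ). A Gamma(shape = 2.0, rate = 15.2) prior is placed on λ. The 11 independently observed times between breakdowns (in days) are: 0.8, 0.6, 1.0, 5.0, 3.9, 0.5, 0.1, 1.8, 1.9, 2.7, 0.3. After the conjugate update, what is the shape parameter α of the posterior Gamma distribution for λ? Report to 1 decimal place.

13.0

With a Gamma(shape α, rate β) prior on the exponential rate λ, the posterior after n observations with total T = Σxᵢ is Gamma(α+n, β+T).
Sum of observations T = 18.6 days; n = 11.
Posterior: Gamma(2.0+11, 15.2+18.6) = Gamma(13.0, 33.8).
Posterior α = 13.0.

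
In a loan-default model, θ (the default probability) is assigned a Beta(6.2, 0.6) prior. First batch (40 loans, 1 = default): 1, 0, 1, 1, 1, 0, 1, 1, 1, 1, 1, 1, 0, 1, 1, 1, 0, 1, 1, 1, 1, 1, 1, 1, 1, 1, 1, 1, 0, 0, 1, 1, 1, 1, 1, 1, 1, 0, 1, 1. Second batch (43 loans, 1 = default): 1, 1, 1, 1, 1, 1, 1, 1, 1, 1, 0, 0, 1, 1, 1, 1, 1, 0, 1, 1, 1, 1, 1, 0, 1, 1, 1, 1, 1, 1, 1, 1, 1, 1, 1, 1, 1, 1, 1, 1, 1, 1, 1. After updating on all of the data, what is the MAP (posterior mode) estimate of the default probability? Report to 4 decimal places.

The Beta prior is conjugate to a Binomial/Bernoulli likelihood; the update adds successes to α and failures to β.
After batch 1: Beta(6.2+33, 0.6+7) = Beta(39.2, 7.6).
After batch 2: Beta(39.2+39, 7.6+4) = Beta(78.2, 11.6).
Mode of Beta(a,b) for a,b>1 is (a−1)/(a+b−2) = 77.2/87.8 = 0.8793.

0.8793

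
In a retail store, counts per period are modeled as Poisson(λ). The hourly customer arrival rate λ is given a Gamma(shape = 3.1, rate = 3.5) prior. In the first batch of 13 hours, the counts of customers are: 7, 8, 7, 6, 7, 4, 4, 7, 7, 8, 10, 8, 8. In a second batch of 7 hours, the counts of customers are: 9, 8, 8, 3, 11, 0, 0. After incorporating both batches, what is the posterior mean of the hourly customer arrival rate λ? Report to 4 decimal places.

With a Gamma(shape α, rate β) prior, the Poisson likelihood is conjugate: the posterior is Gamma(α + ΣXᵢ, β + n).
Batch 1: sum of counts S = 91 over n = 13 hours.
After batch 1: Gamma(α+S, β+n) = Gamma(3.1+91, 3.5+13) = Gamma(94.1, 16.5).
Batch 2: sum of counts S = 39 over n = 7 hours.
After batch 2: Gamma(α+S, β+n) = Gamma(94.1+39, 16.5+7) = Gamma(133.1, 23.5).
Posterior mean = α/β = 133.1/23.5 = 5.6638.

5.6638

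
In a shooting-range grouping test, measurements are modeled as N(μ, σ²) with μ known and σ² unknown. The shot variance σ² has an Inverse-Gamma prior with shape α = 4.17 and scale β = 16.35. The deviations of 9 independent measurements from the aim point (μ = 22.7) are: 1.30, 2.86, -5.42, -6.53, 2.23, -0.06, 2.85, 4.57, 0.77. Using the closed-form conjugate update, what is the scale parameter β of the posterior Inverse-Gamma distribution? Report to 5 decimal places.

74.58185

With known mean μ and an Inverse-Gamma(α, β) prior on σ², the Normal likelihood is conjugate: posterior is Inv-Gamma(α + n/2, β + Σ(xᵢ−μ)²/2).
Σ(xᵢ−μ)² = (1.30)² + (2.86)² + (-5.42)² + (-6.53)² + (2.23)² + (-0.06)² + (2.85)² + (4.57)² + (0.77)² = 116.4637.
Posterior: Inv-Gamma(4.17 + 9/2, 16.35 + 116.4637/2) = Inv-Gamma(8.67, 74.58185).
Posterior β = 74.58185.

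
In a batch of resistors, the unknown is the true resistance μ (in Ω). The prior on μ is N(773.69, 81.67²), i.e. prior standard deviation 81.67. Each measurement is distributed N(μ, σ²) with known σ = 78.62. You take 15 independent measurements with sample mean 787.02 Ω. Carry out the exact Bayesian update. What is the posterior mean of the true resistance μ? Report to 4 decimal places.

For Normal data with known variance σ², a Normal(μ₀, σ₀²) prior on μ is conjugate. Posterior precision = 1/σ₀² + n/σ²; posterior mean is the precision-weighted average of μ₀ and x̄.
n·x̄ = 15·787.02 = 11805.3.
σ₀² = 81.67² = 6669.9889, σ² = 78.62² = 6181.1044; σ² + n·σ₀² = 6181.1044 + 15·6669.9889 = 106230.9379.
Posterior mean = (μ₀/σ₀² + n·x̄/σ²)/(1/σ₀² + n/σ²) = (σ²·μ₀ + σ₀²·n·x̄)/(σ² + n·σ₀²) = (6181.1044·773.69 + 6669.9889·11805.3)/106230.9379 = 83523478.624406/106230.9379 = 786.2444.

786.2444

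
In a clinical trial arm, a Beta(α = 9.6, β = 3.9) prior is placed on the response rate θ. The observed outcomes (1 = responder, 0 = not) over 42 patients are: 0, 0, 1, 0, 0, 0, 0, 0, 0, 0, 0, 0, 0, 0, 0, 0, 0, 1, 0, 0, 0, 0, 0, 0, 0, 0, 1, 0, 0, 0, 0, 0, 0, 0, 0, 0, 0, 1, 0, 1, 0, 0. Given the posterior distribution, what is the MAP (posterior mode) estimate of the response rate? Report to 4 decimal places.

0.2542

The Beta prior is conjugate to a Binomial/Bernoulli likelihood; the update adds successes to α and failures to β.
Posterior: Beta(α+k, β+n−k) = Beta(9.6+5, 3.9+37) = Beta(14.6, 40.9).
Mode of Beta(a,b) for a,b>1 is (a−1)/(a+b−2) = 13.6/53.5 = 0.2542.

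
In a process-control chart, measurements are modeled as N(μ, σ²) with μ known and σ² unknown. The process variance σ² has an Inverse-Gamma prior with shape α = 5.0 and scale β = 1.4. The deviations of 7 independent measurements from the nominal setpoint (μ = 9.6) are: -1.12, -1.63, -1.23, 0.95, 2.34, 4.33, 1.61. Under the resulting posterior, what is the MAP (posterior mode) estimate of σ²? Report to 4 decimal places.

1.8918

With known mean μ and an Inverse-Gamma(α, β) prior on σ², the Normal likelihood is conjugate: posterior is Inv-Gamma(α + n/2, β + Σ(xᵢ−μ)²/2).
Σ(xᵢ−μ)² = (-1.12)² + (-1.63)² + (-1.23)² + (0.95)² + (2.34)² + (4.33)² + (1.61)² = 33.1433.
Posterior: Inv-Gamma(5.0 + 7/2, 1.4 + 33.1433/2) = Inv-Gamma(8.50, 17.97165).
Mode = β/(α+1) = 17.97165/9.50 = 1.8918.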